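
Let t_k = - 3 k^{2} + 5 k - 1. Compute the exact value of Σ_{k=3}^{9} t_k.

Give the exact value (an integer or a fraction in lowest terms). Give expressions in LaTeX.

Σ = -637

Step 1: r(k) = (3*k**2 + k - 1)/(3*k**2 - 5*k + 1).
So A=1 and B=1, with C=k**2 - 5*k/3 + 1/3.
Set up (1)·f(k+1) − (1)·f(k) − (k**2 - 5*k/3 + 1/3) = 0.
deg f ≤ 3 (via 0,0,2).
A polynomial solution: f(k) = k*(k - 2)**2/3.
R(k) = B(k−1)·f(k)/C(k) = k*(k - 2)**2/(3*k**2 - 5*k + 1); s_k = R·t_k = k*(-k**2 + 4*k - 4).
Verify: -3*k**2 + 5*k - 1 matches t_k.
Evaluate s at k=10 and k=3: -640 and -3; difference -637.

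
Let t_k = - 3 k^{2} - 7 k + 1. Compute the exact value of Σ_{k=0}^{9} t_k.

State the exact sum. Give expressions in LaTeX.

r(k) = (3*k**2 + 13*k + 9)/(3*k**2 + 7*k - 1) after simplifying.
So A=1 and B=1, with C=k**2 + 7*k/3 - 1/3.
Key eq: (1)·f(k+1) = (1)·f(k) + (k**2 + 7*k/3 - 1/3).
d = 3 from the (0,0,2) case.
A polynomial solution: f(k) = k*(k**2 + 2*k - 4)/3.
So s_k = (B(k−1)f/C)·t_k = (k*(k**2 + 2*k - 4)/(3*k**2 + 7*k - 1))·t_k = k*(-k**2 - 2*k + 4).
Check: Δs_k = -3*k**2 - 7*k + 1. ✓
Telescoping: Σ = s_(10) − s_(0) = -1160 − (0) = -1160.

Σ = -1160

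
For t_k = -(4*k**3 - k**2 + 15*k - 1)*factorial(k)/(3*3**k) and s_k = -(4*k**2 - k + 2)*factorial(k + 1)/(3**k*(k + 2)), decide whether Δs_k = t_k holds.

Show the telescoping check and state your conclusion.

Invalid: residual (4*k**4 + 7*k**3 + k**2 + 32*k - 8)*factorial(k)/(3*3**k*(k + 2)*(k + 3)) ≠ 0.

s_(k+1) = -(4*k**2 + 7*k + 5)*factorial(k + 2)/(3*3**k*(k + 3))
s_(k+1) − s_k = -(4*k**4 + 11*k**3 + 16*k**2 + 51*k + 2)*factorial(k + 1)/(3*3**k*(k + 2)*(k + 3))
(s_(k+1) − s_k) − t_k = (4*k**4 + 7*k**3 + k**2 + 32*k - 8)*factorial(k)/(3*3**k*(k + 2)*(k + 3))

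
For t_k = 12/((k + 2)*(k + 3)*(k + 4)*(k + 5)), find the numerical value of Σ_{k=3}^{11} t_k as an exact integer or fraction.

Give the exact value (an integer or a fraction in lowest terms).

Step 1: r(k) = (k + 2)/(k + 6).
So A=k + 2 and B=k + 6, with C=1.
Need (k + 2)·f(k+1) − (k + 5)·f(k) = 1.
d = 3 from the (1,1,0) case.
Solve for f: f(k) = k*(k**2 + 9*k + 26)/72 (degree 3 ≤ 3).
Then R = B(k−1)f/C = k*(k + 5)*(k**2 + 9*k + 26)/72, so s_k = R(k)·t_k = k*(k**2 + 9*k + 26)/(6*(k + 2)*(k + 3)*(k + 4)).
Check: Δs_k = 12/(k**4 + 14*k**3 + 71*k**2 + 154*k + 120). ✓
Sum = s_(12) − s_(3); s_(12) = 139/840, s_(3) = 31/210 ⇒ 1/56.

Σ = 1/56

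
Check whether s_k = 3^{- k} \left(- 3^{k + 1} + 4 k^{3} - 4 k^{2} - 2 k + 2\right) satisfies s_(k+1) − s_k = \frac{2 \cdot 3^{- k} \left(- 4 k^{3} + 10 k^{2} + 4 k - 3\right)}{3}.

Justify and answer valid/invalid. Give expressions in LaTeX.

Valid: the claim telescopes to t_k.

s_(k+1) = (-9*3**k + 4*k**3 + 8*k**2 + 2*k)/(3*3**k)
s_(k+1) − s_k = 2*(-4*k**3 + 10*k**2 + 4*k - 3)/(3*3**k)
(s_(k+1) − s_k) − t_k = 0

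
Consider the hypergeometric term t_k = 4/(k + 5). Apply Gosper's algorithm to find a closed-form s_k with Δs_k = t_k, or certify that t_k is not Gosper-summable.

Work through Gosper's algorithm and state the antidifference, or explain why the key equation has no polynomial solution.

no hypergeometric antidifference exists

Compute t_(k+1)/t_k: get (k + 5)/(k + 6).
Take A(k)=k + 5, B(k)=k + 6, C(k)=1.
f must satisfy (k + 5)·f(k+1) − (k + 5)·f(k) = 1.
d = 0 from the (1,1,0) case.
Write f(k) = c0. Then LHS − RHS = -1, requiring -1 = 0: contradictory. No certificate.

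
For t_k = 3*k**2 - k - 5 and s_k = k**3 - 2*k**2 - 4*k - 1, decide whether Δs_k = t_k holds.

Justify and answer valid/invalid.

s_(k+1) = k**3 + k**2 - 5*k - 6
s_(k+1) − s_k = 3*k**2 - k - 5
(s_(k+1) − s_k) − t_k = 0

Valid: the claim telescopes to t_k.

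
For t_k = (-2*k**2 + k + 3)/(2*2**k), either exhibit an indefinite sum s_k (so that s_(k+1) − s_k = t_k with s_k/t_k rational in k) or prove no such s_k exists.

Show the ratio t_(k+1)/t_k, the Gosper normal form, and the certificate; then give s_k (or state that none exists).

Compute t_(k+1)/t_k: get (k/2 - (k + 1)**2 + 2)/(-2*k**2 + k + 3).
Normal form (A,B,C) = (1/2, 1, k**2 - k/2 - 3/2).
Set up (1/2)·f(k+1) − (1)·f(k) − (k**2 - k/2 - 3/2) = 0.
d = 2 from the (0,0,2) case.
A polynomial solution: f(k) = -2*k**2 - 3*k - 2.
Certificate R = B(k−1)f/C = -2*(2*k**2 + 3*k + 2)/((k + 1)*(2*k - 3)) gives s_k = (2*k**2 + 3*k + 2)/2**k.
Check: Δs_k = (-2*k**2 + k + 3)/(2*2**k). ✓

s_k = (2*k**2 + 3*k + 2)/2**k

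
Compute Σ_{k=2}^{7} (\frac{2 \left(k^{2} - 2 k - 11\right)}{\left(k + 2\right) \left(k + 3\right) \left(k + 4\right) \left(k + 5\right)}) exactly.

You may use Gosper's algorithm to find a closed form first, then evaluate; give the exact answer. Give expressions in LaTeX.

The ratio is (k + 2)*(2*k - (k + 1)**2 + 13)/((k + 6)*(-k**2 + 2*k + 11)).
Gosper form: A/B · C(k+1)/C(k) with A=k + 2, B=k + 6, C=k**2 - 2*k - 11.
Set up (k + 2)·f(k+1) − (k + 5)·f(k) − (k**2 - 2*k - 11) = 0.
From deg A=1, deg B=1, deg C=2: d=3.
Solve for f: f(k) = -k*(k**2 + 21*k + 44)/12 (degree 3 ≤ 3).
Certificate R = B(k−1)f/C = -k*(k + 5)*(k**2 + 21*k + 44)/(12*(k**2 - 2*k - 11)) gives s_k = k*(-k**2 - 21*k - 44)/(6*(k + 2)*(k + 3)*(k + 4)).
Verify: 2*(k**2 - 2*k - 11)/(k**4 + 14*k**3 + 71*k**2 + 154*k + 120) matches t_k.
Telescoping: Σ = s_(8) − s_(2) = -46/165 − (-1/4) = -19/660.

Σ = -19/660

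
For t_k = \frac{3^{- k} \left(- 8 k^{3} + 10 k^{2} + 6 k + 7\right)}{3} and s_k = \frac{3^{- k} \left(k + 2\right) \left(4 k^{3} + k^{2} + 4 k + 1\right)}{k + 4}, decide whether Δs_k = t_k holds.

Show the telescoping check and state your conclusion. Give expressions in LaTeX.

s_(k+1) = (k + 3)*(4*k + 4*(k + 1)**3 + (k + 1)**2 + 5)/(3*3**k*(k + 5))
s_(k+1) − s_k = (-8*k**5 - 46*k**4 + 4*k**3 + 175*k**2 + 145*k + 90)/(3*3**k*(k**2 + 9*k + 20))
(s_(k+1) − s_k) − t_k = 2*(8*k**4 + 34*k**3 - 43*k**2 - 19*k - 25)/(3*3**k*(k**2 + 9*k + 20))

Invalid: residual \frac{2 \cdot 3^{- k} \left(8 k^{4} + 34 k^{3} - 43 k^{2} - 19 k - 25\right)}{3 \left(k^{2} + 9 k + 20\right)} ≠ 0.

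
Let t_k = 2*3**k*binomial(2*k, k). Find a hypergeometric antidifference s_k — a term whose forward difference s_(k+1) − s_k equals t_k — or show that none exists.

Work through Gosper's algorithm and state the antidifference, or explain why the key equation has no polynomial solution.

The ratio is 6*(2*k + 1)/(k + 1).
Normal form (A,B,C) = (12*k + 6, k + 1, 1).
Need (12*k + 6)·f(k+1) − (k)·f(k) = 1.
Degrees (1,1,0) ⇒ d ≤ -1.
d = -1 < 0 ⇒ no nonzero polynomial f; not summable.

not Gosper-summable; s_k does not exist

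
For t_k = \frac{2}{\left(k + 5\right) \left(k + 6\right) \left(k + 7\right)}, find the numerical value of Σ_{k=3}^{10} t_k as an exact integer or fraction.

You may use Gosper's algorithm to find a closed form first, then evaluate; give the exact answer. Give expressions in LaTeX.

Σ = 25/2448

r(k) = (k + 5)/(k + 8) after simplifying.
Normal form (A,B,C) = (k + 5, k + 8, 1).
f must satisfy (k + 5)·f(k+1) − (k + 7)·f(k) = 1.
Bound: deg f ≤ 2.
A polynomial solution: f(k) = k*(k + 11)/60.
Then R = B(k−1)f/C = k*(k + 7)*(k + 11)/60, so s_k = R(k)·t_k = k*(k + 11)/(30*(k + 5)*(k + 6)).
s_(k+1) − s_k = 2/(k**3 + 18*k**2 + 107*k + 210) = t_k.
Evaluate s at k=11 and k=3: 121/4080 and 7/360; difference 25/2448.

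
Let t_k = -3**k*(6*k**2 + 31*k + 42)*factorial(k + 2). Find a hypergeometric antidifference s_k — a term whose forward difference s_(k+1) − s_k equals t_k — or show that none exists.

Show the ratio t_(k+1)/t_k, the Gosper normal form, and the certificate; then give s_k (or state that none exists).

Compute t_(k+1)/t_k: get 3*(6*k**3 + 61*k**2 + 208*k + 237)/(6*k**2 + 31*k + 42).
Gosper form: A/B · C(k+1)/C(k) with A=3*k + 9, B=1, C=k**2 + 31*k/6 + 7.
Need (3*k + 9)·f(k+1) − (1)·f(k) = k**2 + 31*k/6 + 7.
From deg A=1, deg B=0, deg C=2: d=1.
Match coefficients ⇒ f(k) = (2*k + 3)/6.
Get s_k = R·t_k = -3**k*(2*k + 3)*factorial(k + 2) with R(k) = B(k−1)f(k)/C(k) = (2*k + 3)/(6*k**2 + 31*k + 42).
Verify: -3**k*(6*k**2 + 31*k + 42)*factorial(k + 2) matches t_k.

s_k = -3**k*(2*k + 3)*factorial(k + 2)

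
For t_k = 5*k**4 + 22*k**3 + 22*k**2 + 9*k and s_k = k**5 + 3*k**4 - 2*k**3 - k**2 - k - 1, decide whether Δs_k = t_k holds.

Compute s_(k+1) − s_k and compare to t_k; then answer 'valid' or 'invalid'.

s_(k+1) = k**5 + 8*k**4 + 20*k**3 + 21*k**2 + 8*k - 1
s_(k+1) − s_k = k*(5*k**3 + 22*k**2 + 22*k + 9)
(s_(k+1) − s_k) − t_k = 0

Valid — Δs_k = t_k.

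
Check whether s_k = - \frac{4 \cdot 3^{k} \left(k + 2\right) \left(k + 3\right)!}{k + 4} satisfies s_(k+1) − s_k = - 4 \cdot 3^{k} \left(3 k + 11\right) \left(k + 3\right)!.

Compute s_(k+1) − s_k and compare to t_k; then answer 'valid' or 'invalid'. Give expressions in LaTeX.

s_(k+1) = -12*3**k*(k + 3)*factorial(k + 4)/(k + 5)
s_(k+1) − s_k = -4*3**k*(3*k**3 + 32*k**2 + 113*k + 134)*factorial(k + 3)/((k + 4)*(k + 5))
(s_(k+1) − s_k) − t_k = 8*3**k*(3*k**2 + 23*k + 43)*factorial(k + 3)/((k + 4)*(k + 5))

Invalid: residual \frac{8 \cdot 3^{k} \left(3 k^{2} + 23 k + 43\right) \left(k + 3\right)!}{\left(k + 4\right) \left(k + 5\right)} ≠ 0.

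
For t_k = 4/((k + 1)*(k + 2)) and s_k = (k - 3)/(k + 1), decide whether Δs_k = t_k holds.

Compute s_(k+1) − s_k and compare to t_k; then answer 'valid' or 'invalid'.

s_(k+1) = (k - 2)/(k + 2)
s_(k+1) − s_k = 4/(k**2 + 3*k + 2)
(s_(k+1) − s_k) − t_k = 0

Valid: the claim telescopes to t_k.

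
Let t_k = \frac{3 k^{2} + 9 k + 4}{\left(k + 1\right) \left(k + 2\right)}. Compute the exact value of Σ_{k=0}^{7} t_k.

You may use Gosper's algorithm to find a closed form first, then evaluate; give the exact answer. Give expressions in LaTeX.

The ratio is (k + 1)*(9*k + 3*(k + 1)**2 + 13)/((k + 3)*(3*k**2 + 9*k + 4)).
Factor: A=k + 1; B=k + 3; C=k**2 + 3*k + 4/3.
Key eq: (k + 1)·f(k+1) = (k + 2)·f(k) + (k**2 + 3*k + 4/3).
d = 2 from the (1,1,2) case.
A polynomial solution: f(k) = k*(3*k + 1)/3.
Then R = B(k−1)f/C = k*(k + 2)*(3*k + 1)/(3*k**2 + 9*k + 4), so s_k = R(k)·t_k = k*(3*k + 1)/(k + 1).
s_(k+1) − s_k = (3*k**2 + 9*k + 4)/(k**2 + 3*k + 2) = t_k.
Σ_(k=0)^(7) t_k = s_(8) − s_(0) = 200/9 − (0) = 200/9.

Σ = 200/9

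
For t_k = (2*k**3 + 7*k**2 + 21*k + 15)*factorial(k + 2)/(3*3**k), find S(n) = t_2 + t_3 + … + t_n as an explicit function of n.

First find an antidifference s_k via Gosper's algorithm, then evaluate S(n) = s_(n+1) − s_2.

t_(k+1)/t_k = (2*k**4 + 19*k**3 + 80*k**2 + 168*k + 135)/(3*(2*k**3 + 7*k**2 + 21*k + 15)).
Gosper form: A/B · C(k+1)/C(k) with A=k/3 + 1, B=1, C=k**3 + 7*k**2/2 + 21*k/2 + 15/2.
Need (k/3 + 1)·f(k+1) − (1)·f(k) = k**3 + 7*k**2/2 + 21*k/2 + 15/2.
From deg A=1, deg B=0, deg C=3: d=2.
Match coefficients ⇒ f(k) = 3*(2*k**2 + 3*k + 4)/2.
Then R = B(k−1)f/C = 3*(2*k**2 + 3*k + 4)/(2*k**3 + 7*k**2 + 21*k + 15), so s_k = R(k)·t_k = (2*k**2 + 3*k + 4)*factorial(k + 2)/3**k.
s_(k+1) − s_k = (2*k**3 + 7*k**2 + 21*k + 15)*factorial(k + 2)/(3*3**k) = t_k.
Evaluate: s_(n+1) = 3**(-n - 1)*(2*n**2 + 7*n + 9)*factorial(n + 3); subtract s_(2) = 48 ⇒ S(n) = (-144*3**n + 2*n**5*factorial(n) + 19*n**4*factorial(n) + 73*n**3*factorial(n) + 143*n**2*factorial(n) + 141*n*factorial(n) + 54*factorial(n))/(3*3**n).

S(n) = (-144*3**n + 2*n**5*factorial(n) + 19*n**4*factorial(n) + 73*n**3*factorial(n) + 143*n**2*factorial(n) + 141*n*factorial(n) + 54*factorial(n))/(3*3**n)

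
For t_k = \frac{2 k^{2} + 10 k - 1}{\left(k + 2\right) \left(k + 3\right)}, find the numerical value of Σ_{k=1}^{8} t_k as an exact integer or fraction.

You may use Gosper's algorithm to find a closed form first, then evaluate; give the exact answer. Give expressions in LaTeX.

Σ = 424/33

Step 1: r(k) = (k + 2)*(10*k + 2*(k + 1)**2 + 9)/((k + 4)*(2*k**2 + 10*k - 1)).
Factor: A=k + 2; B=k + 4; C=k**2 + 5*k - 1/2.
Set up (k + 2)·f(k+1) − (k + 3)·f(k) − (k**2 + 5*k - 1/2) = 0.
Bound: deg f ≤ 2.
A polynomial solution: f(k) = k*(4*k - 5)/4.
R(k) = B(k−1)·f(k)/C(k) = k*(k + 3)*(4*k - 5)/(2*(2*k**2 + 10*k - 1)); s_k = R·t_k = k*(4*k - 5)/(2*(k + 2)).
Check: Δs_k = (2*k**2 + 10*k - 1)/(k**2 + 5*k + 6). ✓
Telescoping: Σ = s_(9) − s_(1) = 279/22 − (-1/6) = 424/33.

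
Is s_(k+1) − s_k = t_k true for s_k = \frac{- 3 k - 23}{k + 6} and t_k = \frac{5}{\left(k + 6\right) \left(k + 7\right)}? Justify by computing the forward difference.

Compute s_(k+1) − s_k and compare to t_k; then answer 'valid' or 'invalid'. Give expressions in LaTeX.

Valid — Δs_k = t_k.

s_(k+1) = (-3*k - 26)/(k + 7)
s_(k+1) − s_k = 5/(k**2 + 13*k + 42)
(s_(k+1) − s_k) − t_k = 0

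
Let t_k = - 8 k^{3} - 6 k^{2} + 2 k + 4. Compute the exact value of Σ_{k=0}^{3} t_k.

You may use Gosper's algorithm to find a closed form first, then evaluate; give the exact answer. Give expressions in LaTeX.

Ratio r(k) = (4*k**3 + 15*k**2 + 17*k + 4)/(4*k**3 + 3*k**2 - k - 2).
A = 1, B = 1, C = k**3 + 3*k**2/4 - k/4 - 1/2.
Need (1)·f(k+1) − (1)·f(k) = k**3 + 3*k**2/4 - k/4 - 1/2.
deg f ≤ 4 (via 0,0,3).
A polynomial solution: f(k) = k*(k**3 - k**2 - k - 1)/4.
Get s_k = R·t_k = 2*k*(-k**3 + k**2 + k + 1) with R(k) = B(k−1)f(k)/C(k) = k*(k**3 - k**2 - k - 1)/(4*k**3 + 3*k**2 - k - 2).
Verify: -8*k**3 - 6*k**2 + 2*k + 4 matches t_k.
Evaluate s at k=4 and k=0: -344 and 0; difference -344.

Σ = -344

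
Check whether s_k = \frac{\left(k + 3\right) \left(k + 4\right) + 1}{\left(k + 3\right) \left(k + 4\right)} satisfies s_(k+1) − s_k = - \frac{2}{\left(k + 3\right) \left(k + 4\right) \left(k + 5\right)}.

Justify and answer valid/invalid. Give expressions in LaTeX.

s_(k+1) = ((k + 4)*(k + 5) + 1)/((k + 4)*(k + 5))
s_(k+1) − s_k = -2/(k**3 + 12*k**2 + 47*k + 60)
(s_(k+1) − s_k) − t_k = 0

Valid: the claim telescopes to t_k.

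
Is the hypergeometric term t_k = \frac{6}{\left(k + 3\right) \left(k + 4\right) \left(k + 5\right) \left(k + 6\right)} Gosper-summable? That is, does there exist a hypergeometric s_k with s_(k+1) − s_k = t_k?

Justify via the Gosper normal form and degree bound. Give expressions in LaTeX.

Yes. s_k = \frac{k \left(k^{2} + 12 k + 47\right)}{30 \left(k + 3\right) \left(k + 4\right) \left(k + 5\right)}.

r(k) = (k + 3)/(k + 7) after simplifying.
So A=k + 3 and B=k + 7, with C=1.
Solve (k + 3)·f(k+1) − (k + 6)·f(k) = 1.
Degrees (1,1,0) ⇒ d ≤ 3.
Solve for f: f(k) = k*(k**2 + 12*k + 47)/180 (degree 3 ≤ 3).
R(k) = B(k−1)·f(k)/C(k) = k*(k + 6)*(k**2 + 12*k + 47)/180; s_k = R·t_k = k*(k**2 + 12*k + 47)/(30*(k + 3)*(k + 4)*(k + 5)).
s_(k+1) − s_k = 6/(k**4 + 18*k**3 + 119*k**2 + 342*k + 360) = t_k.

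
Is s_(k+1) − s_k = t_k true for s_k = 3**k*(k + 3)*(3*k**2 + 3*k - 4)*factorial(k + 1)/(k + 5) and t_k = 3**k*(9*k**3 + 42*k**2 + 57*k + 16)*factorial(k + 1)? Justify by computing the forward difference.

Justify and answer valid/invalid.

s_(k+1) = 3**(k + 1)*(k + 4)*(3*k**2 + 9*k + 2)*factorial(k + 2)/(k + 6)
s_(k+1) − s_k = 3**k*(9*k**5 + 123*k**4 + 615*k**3 + 1375*k**2 + 1290*k + 312)*factorial(k + 1)/((k + 5)*(k + 6))
(s_(k+1) − s_k) − t_k = -2*3**k*(9*k**4 + 87*k**3 + 264*k**2 + 298*k + 84)*factorial(k + 1)/((k + 5)*(k + 6))

Invalid: residual -2*3**k*(9*k**4 + 87*k**3 + 264*k**2 + 298*k + 84)*factorial(k + 1)/((k + 5)*(k + 6)) ≠ 0.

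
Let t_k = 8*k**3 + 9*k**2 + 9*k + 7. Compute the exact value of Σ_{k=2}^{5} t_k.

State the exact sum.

Ratio r(k) = (8*k**3 + 33*k**2 + 51*k + 33)/(8*k**3 + 9*k**2 + 9*k + 7).
A = 1, B = 1, C = k**3 + 9*k**2/8 + 9*k/8 + 7/8.
f must satisfy (1)·f(k+1) − (1)·f(k) = k**3 + 9*k**2/8 + 9*k/8 + 7/8.
d = 4 from the (0,0,3) case.
Solve for f: f(k) = k*(2*k**3 - k**2 + 2*k + 4)/8 (degree 4 ≤ 4).
Get s_k = R·t_k = k*(2*k**3 - k**2 + 2*k + 4) with R(k) = B(k−1)f(k)/C(k) = k*(2*k**3 - k**2 + 2*k + 4)/(8*k**3 + 9*k**2 + 9*k + 7).
s_(k+1) − s_k = 8*k**3 + 9*k**2 + 9*k + 7 = t_k.
Telescoping: Σ = s_(6) − s_(2) = 2472 − (40) = 2432.

Σ = 2432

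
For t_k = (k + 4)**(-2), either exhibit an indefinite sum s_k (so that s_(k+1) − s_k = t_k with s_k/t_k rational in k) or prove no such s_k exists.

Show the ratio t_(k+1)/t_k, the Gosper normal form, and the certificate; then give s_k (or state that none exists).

r(k) = (k + 4)**2/(k + 5)**2 after simplifying.
Gosper form: A/B · C(k+1)/C(k) with A=k**2 + 8*k + 16, B=k**2 + 10*k + 25, C=1.
Need (k**2 + 8*k + 16)·f(k+1) − (k**2 + 8*k + 16)·f(k) = 1.
Degrees (2,2,0) ⇒ d ≤ 0.
Put f(k) = c0: A·f(k+1) − B(k−1)·f(k) − C = -1; need -1 = 0 — inconsistent ⇒ no f, not summable.

no hypergeometric antidifference exists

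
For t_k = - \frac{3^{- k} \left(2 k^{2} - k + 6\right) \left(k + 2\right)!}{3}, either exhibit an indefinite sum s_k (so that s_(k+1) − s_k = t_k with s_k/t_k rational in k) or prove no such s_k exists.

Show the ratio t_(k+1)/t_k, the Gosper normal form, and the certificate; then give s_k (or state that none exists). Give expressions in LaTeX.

s_k = - 3^{- k} \left(2 k - 3\right) \left(k + 2\right)!

The ratio is (k + 3)*(-k + 2*(k + 1)**2 + 5)/(3*(2*k**2 - k + 6)).
A = k/3 + 1, B = 1, C = k**2 - k/2 + 3.
Set up (k/3 + 1)·f(k+1) − (1)·f(k) − (k**2 - k/2 + 3) = 0.
From deg A=1, deg B=0, deg C=2: d=1.
Solve for f: f(k) = 3*(2*k - 3)/2 (degree 1 ≤ 1).
Then R = B(k−1)f/C = 3*(2*k - 3)/(2*k**2 - k + 6), so s_k = R(k)·t_k = -(2*k - 3)*factorial(k + 2)/3**k.
s_(k+1) − s_k = -(2*k**2 - k + 6)*factorial(k + 2)/(3*3**k) = t_k.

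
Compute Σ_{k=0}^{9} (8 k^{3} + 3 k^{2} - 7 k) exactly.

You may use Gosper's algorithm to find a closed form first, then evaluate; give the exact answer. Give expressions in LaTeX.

Σ = 16740

Step 1: r(k) = (8*k**3 + 27*k**2 + 23*k + 4)/(k*(8*k**2 + 3*k - 7)).
Factor: A=1; B=1; C=k**3 + 3*k**2/8 - 7*k/8.
Set up (1)·f(k+1) − (1)·f(k) − (k**3 + 3*k**2/8 - 7*k/8) = 0.
Bound: deg f ≤ 4.
Solving with deg f ≤ 4: f(k) = k*(k - 1)*(2*k**2 - k - 4)/8.
Certificate R = B(k−1)f/C = (k - 1)*(2*k**2 - k - 4)/(8*k**2 + 3*k - 7) gives s_k = k*(2*k**3 - 3*k**2 - 3*k + 4).
Verify: k*(8*k**2 + 3*k - 7) matches t_k.
Evaluate s at k=10 and k=0: 16740 and 0; difference 16740.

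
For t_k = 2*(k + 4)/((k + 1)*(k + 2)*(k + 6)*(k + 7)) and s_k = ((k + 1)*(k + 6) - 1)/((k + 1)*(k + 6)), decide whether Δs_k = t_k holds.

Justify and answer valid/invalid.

s_(k+1) = ((k + 2)*(k + 7) - 1)/((k + 2)*(k + 7))
s_(k+1) − s_k = 2*(k + 4)/(k**4 + 16*k**3 + 83*k**2 + 152*k + 84)
(s_(k+1) − s_k) − t_k = 0

valid (s_(k+1) − s_k reduces to t_k)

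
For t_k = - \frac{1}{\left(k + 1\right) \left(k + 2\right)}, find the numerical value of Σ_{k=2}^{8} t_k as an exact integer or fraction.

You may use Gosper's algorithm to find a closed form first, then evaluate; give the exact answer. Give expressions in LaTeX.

The ratio is (k + 1)/(k + 3).
A = k + 1, B = k + 3, C = 1.
Set up (k + 1)·f(k+1) − (k + 2)·f(k) − (1) = 0.
Bound: deg f ≤ 1.
Coefficient equations give f(k) = k.
Certificate R = B(k−1)f/C = k*(k + 2) gives s_k = -k/(k + 1).
s_(k+1) − s_k = -1/(k**2 + 3*k + 2) = t_k.
Telescoping: Σ = s_(9) − s_(2) = -9/10 − (-2/3) = -7/30.

Σ = -7/30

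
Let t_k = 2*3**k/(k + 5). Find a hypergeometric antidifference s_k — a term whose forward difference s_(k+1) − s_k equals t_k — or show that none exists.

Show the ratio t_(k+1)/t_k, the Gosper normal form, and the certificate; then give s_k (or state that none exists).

r(k) = 3*(k + 5)/(k + 6) after simplifying.
Take A(k)=3*k + 15, B(k)=k + 6, C(k)=1.
Need (3*k + 15)·f(k+1) − (k + 5)·f(k) = 1.
Bound: deg f ≤ -1.
d = -1 < 0 ⇒ no nonzero polynomial f; not summable.

none — t_k is not Gosper-summable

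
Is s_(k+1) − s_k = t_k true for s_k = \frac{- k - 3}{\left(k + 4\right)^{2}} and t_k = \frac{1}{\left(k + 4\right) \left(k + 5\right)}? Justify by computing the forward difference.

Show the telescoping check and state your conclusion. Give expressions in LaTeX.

Invalid: residual \frac{- 2 k - 9}{k^{4} + 18 k^{3} + 121 k^{2} + 360 k + 400} ≠ 0.

s_(k+1) = (-k - 4)/(k + 5)**2
s_(k+1) − s_k = ((k + 3)*(k + 5)**2 - (k + 4)**3)/((k + 4)**2*(k + 5)**2)
(s_(k+1) − s_k) − t_k = (-2*k - 9)/(k**4 + 18*k**3 + 121*k**2 + 360*k + 400)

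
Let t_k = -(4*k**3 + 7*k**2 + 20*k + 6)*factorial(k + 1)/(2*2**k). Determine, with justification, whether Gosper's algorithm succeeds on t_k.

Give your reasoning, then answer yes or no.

The ratio is (4*k**4 + 27*k**3 + 84*k**2 + 129*k + 74)/(2*(4*k**3 + 7*k**2 + 20*k + 6)).
Gosper form: A/B · C(k+1)/C(k) with A=k/2 + 1, B=1, C=k**3 + 7*k**2/4 + 5*k + 3/2.
Set up (k/2 + 1)·f(k+1) − (1)·f(k) − (k**3 + 7*k**2/4 + 5*k + 3/2) = 0.
Degrees (1,0,3) ⇒ d ≤ 2.
Coefficient equations give f(k) = (4*k**2 - k + 1)/2.
Get s_k = R·t_k = -(4*k**2 - k + 1)*factorial(k + 1)/2**k with R(k) = B(k−1)f(k)/C(k) = 2*(4*k**2 - k + 1)/(4*k**3 + 7*k**2 + 20*k + 6).
s_(k+1) − s_k = -(4*k**3 + 7*k**2 + 20*k + 6)*factorial(k + 1)/(2*2**k) = t_k.

Yes. s_k = -(4*k**2 - k + 1)*factorial(k + 1)/2**k.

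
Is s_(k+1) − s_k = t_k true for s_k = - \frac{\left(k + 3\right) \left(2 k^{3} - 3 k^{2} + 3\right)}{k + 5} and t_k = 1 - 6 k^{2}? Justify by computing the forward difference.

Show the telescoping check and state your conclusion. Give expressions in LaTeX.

Invalid: residual \frac{2 \left(4 k^{3} + 33 k^{2} - k - 8\right)}{k^{2} + 11 k + 30} ≠ 0.

s_(k+1) = -(k + 4)*(2*(k + 1)**3 - 3*(k + 1)**2 + 3)/(k + 6)
s_(k+1) − s_k = (-6*k**4 - 58*k**3 - 113*k**2 + 9*k + 14)/(k**2 + 11*k + 30)
(s_(k+1) − s_k) − t_k = 2*(4*k**3 + 33*k**2 - k - 8)/(k**2 + 11*k + 30)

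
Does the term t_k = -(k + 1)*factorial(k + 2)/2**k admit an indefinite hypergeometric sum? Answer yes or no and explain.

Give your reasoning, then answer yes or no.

Yes. s_k = -2**(1 - k)*factorial(k + 2).

The ratio is (k + 2)*(k + 3)/(2*(k + 1)).
So A=k/2 + 3/2 and B=1, with C=k + 1.
Need (k/2 + 3/2)·f(k+1) − (1)·f(k) = k + 1.
From deg A=1, deg B=0, deg C=1: d=0.
Solve for f: f(k) = 2 (degree 0 ≤ 0).
Then R = B(k−1)f/C = 2/(k + 1), so s_k = R(k)·t_k = -2**(1 - k)*factorial(k + 2).
s_(k+1) − s_k = -(k + 1)*factorial(k + 2)/2**k = t_k.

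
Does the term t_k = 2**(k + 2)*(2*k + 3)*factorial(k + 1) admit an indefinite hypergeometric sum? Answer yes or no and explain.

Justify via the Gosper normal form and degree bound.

Yes. s_k = 2**(k + 2)*factorial(k + 1).

t_(k+1)/t_k = 2*(k + 2)*(2*k + 5)/(2*k + 3).
A = 2*k + 4, B = 1, C = k + 3/2.
Set up (2*k + 4)·f(k+1) − (1)·f(k) − (k + 3/2) = 0.
Degrees (1,0,1) ⇒ d ≤ 0.
Solving with deg f ≤ 0: f(k) = 1/2.
R(k) = B(k−1)·f(k)/C(k) = 1/(2*k + 3); s_k = R·t_k = 2**(k + 2)*factorial(k + 1).
Verify: 2**(k + 2)*(2*k + 3)*factorial(k + 1) matches t_k.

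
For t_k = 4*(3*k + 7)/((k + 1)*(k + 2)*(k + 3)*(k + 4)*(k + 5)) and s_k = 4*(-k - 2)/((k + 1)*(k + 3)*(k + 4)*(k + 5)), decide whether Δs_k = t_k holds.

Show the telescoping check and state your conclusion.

s_(k+1) = 4*(-k - 3)/((k + 2)*(k + 4)*(k + 5)*(k + 6))
s_(k+1) − s_k = 4*(3*k**2 + 13*k + 15)/(k**6 + 21*k**5 + 175*k**4 + 735*k**3 + 1624*k**2 + 1764*k + 720)
(s_(k+1) − s_k) − t_k = 12*(-4*k - 9)/(k**6 + 21*k**5 + 175*k**4 + 735*k**3 + 1624*k**2 + 1764*k + 720)

Invalid: residual 12*(-4*k - 9)/(k**6 + 21*k**5 + 175*k**4 + 735*k**3 + 1624*k**2 + 1764*k + 720) ≠ 0.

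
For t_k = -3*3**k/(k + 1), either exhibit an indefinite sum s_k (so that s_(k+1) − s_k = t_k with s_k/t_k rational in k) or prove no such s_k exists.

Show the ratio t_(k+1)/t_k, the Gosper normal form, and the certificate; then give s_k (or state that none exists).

Ratio r(k) = 3*(k + 1)/(k + 2).
Factor: A=3*k + 3; B=k + 2; C=1.
Need (3*k + 3)·f(k+1) − (k + 1)·f(k) = 1.
Degrees (1,1,0) ⇒ d ≤ -1.
Bound -1 < 0, so the key equation has no polynomial solution.

none (Gosper's algorithm certifies no s_k)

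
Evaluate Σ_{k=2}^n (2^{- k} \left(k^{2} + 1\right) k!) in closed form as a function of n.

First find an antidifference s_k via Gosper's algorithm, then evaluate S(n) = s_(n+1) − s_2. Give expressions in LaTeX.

Compute t_(k+1)/t_k: get (k + 1)*((k + 1)**2 + 1)/(2*(k**2 + 1)).
Normal form (A,B,C) = (k/2 + 1/2, 1, k**2 + 1).
Solve (k/2 + 1/2)·f(k+1) − (1)·f(k) = k**2 + 1.
Degrees (1,0,2) ⇒ d ≤ 1.
Match coefficients ⇒ f(k) = 2*k.
Then R = B(k−1)f/C = 2*k/(k**2 + 1), so s_k = R(k)·t_k = 2**(1 - k)*k*factorial(k).
s_(k+1) − s_k = (k**2 + 1)*factorial(k)/2**k = t_k.
Evaluate: s_(n+1) = (n + 1)*factorial(n + 1)/2**n; subtract s_(2) = 2 ⇒ S(n) = (-2**(n + 1) + n**2*factorial(n) + 2*n*factorial(n) + factorial(n))/2**n.

S(n) = 2^{- n} \left(- 2^{n + 1} + n^{2} n! + 2 n n! + n!\right)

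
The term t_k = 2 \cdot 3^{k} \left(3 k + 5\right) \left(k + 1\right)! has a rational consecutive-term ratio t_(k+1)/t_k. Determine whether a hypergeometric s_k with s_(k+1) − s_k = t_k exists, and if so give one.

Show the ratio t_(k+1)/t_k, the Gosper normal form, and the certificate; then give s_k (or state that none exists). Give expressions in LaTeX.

Ratio r(k) = 3*(k + 2)*(3*k + 8)/(3*k + 5).
Normal form (A,B,C) = (3*k + 6, 1, k + 5/3).
f must satisfy (3*k + 6)·f(k+1) − (1)·f(k) = k + 5/3.
Bound: deg f ≤ 0.
Solving with deg f ≤ 0: f(k) = 1/3.
Then R = B(k−1)f/C = 1/(3*k + 5), so s_k = R(k)·t_k = 2*3**k*factorial(k + 1).
s_(k+1) − s_k = 2*3**k*(3*k + 5)*factorial(k + 1) = t_k.

s_k = 2 \cdot 3^{k} \left(k + 1\right)!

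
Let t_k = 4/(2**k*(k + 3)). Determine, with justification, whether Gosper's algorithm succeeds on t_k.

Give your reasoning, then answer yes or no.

t_(k+1)/t_k = (k + 3)/(2*(k + 4)).
Take A(k)=k/2 + 3/2, B(k)=k + 4, C(k)=1.
Solve (k/2 + 3/2)·f(k+1) − (k + 3)·f(k) = 1.
Degrees (1,1,0) ⇒ d ≤ -1.
Negative degree bound (-1): no f exists, t_k not Gosper-summable.

No — negative degree bound, so no certificate f.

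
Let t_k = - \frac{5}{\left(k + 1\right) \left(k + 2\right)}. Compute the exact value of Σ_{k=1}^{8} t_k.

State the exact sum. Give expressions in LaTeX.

Σ = -2

Step 1: r(k) = (k + 1)/(k + 3).
Normal form (A,B,C) = (k + 1, k + 3, 1).
Solve (k + 1)·f(k+1) − (k + 2)·f(k) = 1.
deg f ≤ 1 (via 1,1,0).
Solve for f: f(k) = k (degree 1 ≤ 1).
So s_k = (B(k−1)f/C)·t_k = (k*(k + 2))·t_k = -5*k/(k + 1).
Δs = -5/(k**2 + 3*k + 2), as required.
Evaluate s at k=9 and k=1: -9/2 and -5/2; difference -2.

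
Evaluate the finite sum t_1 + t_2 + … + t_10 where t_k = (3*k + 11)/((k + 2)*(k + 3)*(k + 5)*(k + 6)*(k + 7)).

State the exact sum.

Σ = 1705/222768

The ratio is (k + 2)*(k + 5)*(3*k + 14)/((k + 4)*(k + 8)*(3*k + 11)).
Normal form (A,B,C) = (k + 2, k + 8, k**2 + 23*k/3 + 44/3).
Key eq: (k + 2)·f(k+1) = (k + 7)·f(k) + (k**2 + 23*k/3 + 44/3).
d = 5 from the (1,1,2) case.
Match coefficients ⇒ f(k) = k*(k + 3)*(k + 4)*(k**2 + 13*k + 52)/180.
Certificate R = B(k−1)f/C = k*(k + 3)*(k + 7)*(k**2 + 13*k + 52)/(60*(3*k + 11)) gives s_k = k*(k**2 + 13*k + 52)/(60*(k**3 + 13*k**2 + 52*k + 60)).
Verify: (3*k + 11)/(k**5 + 23*k**4 + 203*k**3 + 853*k**2 + 1692*k + 1260) matches t_k.
Telescoping: Σ = s_(11) − s_(1) = 869/53040 − (11/1260) = 1705/222768.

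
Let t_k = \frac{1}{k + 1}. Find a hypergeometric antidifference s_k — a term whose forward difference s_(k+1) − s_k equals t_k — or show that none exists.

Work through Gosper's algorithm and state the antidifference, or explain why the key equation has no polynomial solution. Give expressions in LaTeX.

Compute t_(k+1)/t_k: get (k + 1)/(k + 2).
Factor: A=k + 1; B=k + 2; C=1.
Key eq: (k + 1)·f(k+1) = (k + 1)·f(k) + (1).
Bound: deg f ≤ 0.
Write f(k) = c0. Then LHS − RHS = -1, requiring -1 = 0: contradictory. No certificate.

none (Gosper's algorithm certifies no s_k)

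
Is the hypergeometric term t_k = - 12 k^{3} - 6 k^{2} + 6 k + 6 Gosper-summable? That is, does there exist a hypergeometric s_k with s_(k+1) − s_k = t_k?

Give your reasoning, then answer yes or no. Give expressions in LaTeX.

Step 1: r(k) = (-k + 2*(k + 1)**3 + (k + 1)**2 - 2)/(2*k**3 + k**2 - k - 1).
Gosper form: A/B · C(k+1)/C(k) with A=1, B=1, C=k**3 + k**2/2 - k/2 - 1/2.
Need (1)·f(k+1) − (1)·f(k) = k**3 + k**2/2 - k/2 - 1/2.
deg f ≤ 4 (via 0,0,3).
A polynomial solution: f(k) = k*(k - 2)*(3*k**2 + 2*k + 1)/12.
Get s_k = R·t_k = k*(-3*k**3 + 4*k**2 + 3*k + 2) with R(k) = B(k−1)f(k)/C(k) = k*(k - 2)*(3*k**2 + 2*k + 1)/(6*(2*k**3 + k**2 - k - 1)).
Check: Δs_k = -12*k**3 - 6*k**2 + 6*k + 6. ✓

Yes. s_k = k \left(- 3 k^{3} + 4 k^{2} + 3 k + 2\right).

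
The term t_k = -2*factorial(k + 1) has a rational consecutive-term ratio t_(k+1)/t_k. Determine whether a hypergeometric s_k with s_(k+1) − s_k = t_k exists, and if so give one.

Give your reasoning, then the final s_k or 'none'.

none — t_k is not Gosper-summable

The ratio is k + 2.
A = k + 2, B = 1, C = 1.
Solve (k + 2)·f(k+1) − (1)·f(k) = 1.
From deg A=1, deg B=0, deg C=0: d=-1.
d = -1 < 0 ⇒ no nonzero polynomial f; not summable.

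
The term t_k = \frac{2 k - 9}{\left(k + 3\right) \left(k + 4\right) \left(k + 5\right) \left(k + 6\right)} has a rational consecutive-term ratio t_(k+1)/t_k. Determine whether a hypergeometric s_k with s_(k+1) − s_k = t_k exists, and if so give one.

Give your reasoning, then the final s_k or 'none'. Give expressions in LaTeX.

s_k = \frac{k \left(- k^{2} - 12 k - 77\right)}{30 \left(k + 3\right) \left(k + 4\right) \left(k + 5\right)}

Step 1: r(k) = (k + 3)*(2*k - 7)/((k + 7)*(2*k - 9)).
Gosper form: A/B · C(k+1)/C(k) with A=k + 3, B=k + 7, C=k - 9/2.
f must satisfy (k + 3)·f(k+1) − (k + 6)·f(k) = k - 9/2.
From deg A=1, deg B=1, deg C=1: d=3.
A polynomial solution: f(k) = -k*(k**2 + 12*k + 77)/60.
So s_k = (B(k−1)f/C)·t_k = (-k*(k + 6)*(k**2 + 12*k + 77)/(30*(2*k - 9)))·t_k = k*(-k**2 - 12*k - 77)/(30*(k + 3)*(k + 4)*(k + 5)).
Check: Δs_k = (2*k - 9)/(k**4 + 18*k**3 + 119*k**2 + 342*k + 360). ✓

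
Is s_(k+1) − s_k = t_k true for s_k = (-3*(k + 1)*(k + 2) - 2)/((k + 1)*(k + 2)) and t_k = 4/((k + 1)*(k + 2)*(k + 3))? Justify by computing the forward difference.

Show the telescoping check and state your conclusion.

Valid: the claim telescopes to t_k.

s_(k+1) = (-3*(k + 2)*(k + 3) - 2)/((k + 2)*(k + 3))
s_(k+1) − s_k = 4/(k**3 + 6*k**2 + 11*k + 6)
(s_(k+1) − s_k) − t_k = 0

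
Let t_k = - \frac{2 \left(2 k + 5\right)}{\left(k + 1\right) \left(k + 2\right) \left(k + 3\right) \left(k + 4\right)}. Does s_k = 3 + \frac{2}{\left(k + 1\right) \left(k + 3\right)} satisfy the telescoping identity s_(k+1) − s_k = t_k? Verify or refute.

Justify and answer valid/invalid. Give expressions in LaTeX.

s_(k+1) = 3 + 2/((k + 2)*(k + 4))
s_(k+1) − s_k = 2*(-2*k - 5)/(k**4 + 10*k**3 + 35*k**2 + 50*k + 24)
(s_(k+1) − s_k) − t_k = 0

Valid — Δs_k = t_k.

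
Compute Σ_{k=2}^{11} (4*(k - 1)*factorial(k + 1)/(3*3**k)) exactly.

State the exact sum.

Σ = 102496568/2187

t_(k+1)/t_k = k*(k + 2)/(3*(k - 1)).
A = k/3 + 2/3, B = 1, C = k - 1.
Need (k/3 + 2/3)·f(k+1) − (1)·f(k) = k - 1.
deg f ≤ 0 (via 1,0,1).
Match coefficients ⇒ f(k) = 3.
Then R = B(k−1)f/C = 3/(k - 1), so s_k = R(k)·t_k = 4*factorial(k + 1)/3**k.
Check: Δs_k = 4*(k - 1)*factorial(k + 1)/(3*3**k). ✓
Sum = s_(12) − s_(2); s_(12) = 102502400/2187, s_(2) = 8/3 ⇒ 102496568/2187.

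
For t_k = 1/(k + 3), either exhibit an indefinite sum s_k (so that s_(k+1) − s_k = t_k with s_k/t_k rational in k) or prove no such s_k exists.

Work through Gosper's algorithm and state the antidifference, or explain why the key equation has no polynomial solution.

Compute t_(k+1)/t_k: get (k + 3)/(k + 4).
Gosper form: A/B · C(k+1)/C(k) with A=k + 3, B=k + 4, C=1.
Need (k + 3)·f(k+1) − (k + 3)·f(k) = 1.
Bound: deg f ≤ 0.
Generic f = c0 gives residual -1; -1 = 0 cannot hold, so t_k is not Gosper-summable.

no hypergeometric antidifference exists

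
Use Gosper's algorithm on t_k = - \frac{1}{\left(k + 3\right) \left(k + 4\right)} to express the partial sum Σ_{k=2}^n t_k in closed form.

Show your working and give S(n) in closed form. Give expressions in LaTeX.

S(n) = \frac{1 - n}{5 \left(n + 4\right)}

Step 1: r(k) = (k + 3)/(k + 5).
Factor: A=k + 3; B=k + 5; C=1.
Key eq: (k + 3)·f(k+1) = (k + 4)·f(k) + (1).
Degrees (1,1,0) ⇒ d ≤ 1.
A polynomial solution: f(k) = k/3.
Then R = B(k−1)f/C = k*(k + 4)/3, so s_k = R(k)·t_k = -k/(3*k + 9).
Check: Δs_k = -1/(k**2 + 7*k + 12). ✓
Telescope: S(n) = s_(n+1) − s_(2) = (-n - 1)/(3*(n + 4)) − (-2/15) = (1 - n)/(5*(n + 4)).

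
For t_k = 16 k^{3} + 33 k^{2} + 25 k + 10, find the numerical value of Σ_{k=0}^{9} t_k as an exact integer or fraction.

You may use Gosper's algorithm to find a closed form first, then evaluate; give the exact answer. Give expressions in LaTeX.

Σ = 43030

r(k) = (16*k**3 + 81*k**2 + 139*k + 84)/(16*k**3 + 33*k**2 + 25*k + 10) after simplifying.
Gosper form: A/B · C(k+1)/C(k) with A=1, B=1, C=k**3 + 33*k**2/16 + 25*k/16 + 5/8.
Set up (1)·f(k+1) − (1)·f(k) − (k**3 + 33*k**2/16 + 25*k/16 + 5/8) = 0.
d = 4 from the (0,0,3) case.
Match coefficients ⇒ f(k) = k*(4*k**3 + 3*k**2 + 3)/16.
R(k) = B(k−1)·f(k)/C(k) = k*(4*k**3 + 3*k**2 + 3)/(16*k**3 + 33*k**2 + 25*k + 10); s_k = R·t_k = k*(4*k**3 + 3*k**2 + 3).
Δs = 16*k**3 + 33*k**2 + 25*k + 10, as required.
Sum = s_(10) − s_(0); s_(10) = 43030, s_(0) = 0 ⇒ 43030.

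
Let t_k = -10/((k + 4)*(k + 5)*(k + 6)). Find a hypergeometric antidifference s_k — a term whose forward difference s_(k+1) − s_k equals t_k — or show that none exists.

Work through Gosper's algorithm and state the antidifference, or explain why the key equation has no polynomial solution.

r(k) = (k + 4)/(k + 7) after simplifying.
Gosper form: A/B · C(k+1)/C(k) with A=k + 4, B=k + 7, C=1.
Key eq: (k + 4)·f(k+1) = (k + 6)·f(k) + (1).
From deg A=1, deg B=1, deg C=0: d=2.
Solving with deg f ≤ 2: f(k) = k*(k + 9)/40.
Get s_k = R·t_k = k*(-k - 9)/(4*(k + 4)*(k + 5)) with R(k) = B(k−1)f(k)/C(k) = k*(k + 6)*(k + 9)/40.
Verify: -10/(k**3 + 15*k**2 + 74*k + 120) matches t_k.

s_k = k*(-k - 9)/(4*(k + 4)*(k + 5))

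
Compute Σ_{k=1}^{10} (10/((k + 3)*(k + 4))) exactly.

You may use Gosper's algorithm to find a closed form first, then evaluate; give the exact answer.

Σ = 25/14

Compute t_(k+1)/t_k: get (k + 3)/(k + 5).
Take A(k)=k + 3, B(k)=k + 5, C(k)=1.
Need (k + 3)·f(k+1) − (k + 4)·f(k) = 1.
d = 1 from the (1,1,0) case.
A polynomial solution: f(k) = k/3.
Then R = B(k−1)f/C = k*(k + 4)/3, so s_k = R(k)·t_k = 10*k/(3*(k + 3)).
s_(k+1) − s_k = 10/(k**2 + 7*k + 12) = t_k.
Telescoping: Σ = s_(11) − s_(1) = 55/21 − (5/6) = 25/14.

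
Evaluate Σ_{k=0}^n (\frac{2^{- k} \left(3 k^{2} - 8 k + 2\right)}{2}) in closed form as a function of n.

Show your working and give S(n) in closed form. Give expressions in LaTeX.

S(n) = \frac{2^{- n} \left(6 \cdot 2^{n} - 3 n^{2} - 4 n - 4\right)}{2}

The ratio is (3*k**2 - 2*k - 3)/(2*(3*k**2 - 8*k + 2)).
A = 1/2, B = 1, C = k**2 - 8*k/3 + 2/3.
Key eq: (1/2)·f(k+1) = (1)·f(k) + (k**2 - 8*k/3 + 2/3).
d = 2 from the (0,0,2) case.
Solve for f: f(k) = -2*(3*k**2 - 2*k + 3)/3 (degree 2 ≤ 2).
Get s_k = R·t_k = (-3*k**2 + 2*k - 3)/2**k with R(k) = B(k−1)f(k)/C(k) = -2*(3*k**2 - 2*k + 3)/(3*k**2 - 8*k + 2).
Check: Δs_k = (3*k**2 - 8*k + 2)/(2*2**k). ✓
Evaluate: s_(n+1) = 2**(-n - 1)*(-3*n**2 - 4*n - 4); subtract s_(0) = -3 ⇒ S(n) = (6*2**n - 3*n**2 - 4*n - 4)/(2*2**n).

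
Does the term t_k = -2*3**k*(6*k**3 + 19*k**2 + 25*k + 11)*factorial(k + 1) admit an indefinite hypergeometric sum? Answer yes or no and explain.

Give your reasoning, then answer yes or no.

Yes. s_k = -2*3**k*(2*k**2 - k + 1)*factorial(k + 1).

r(k) = 3*(6*k**4 + 49*k**3 + 155*k**2 + 223*k + 122)/(6*k**3 + 19*k**2 + 25*k + 11) after simplifying.
Gosper form: A/B · C(k+1)/C(k) with A=3*k + 6, B=1, C=k**3 + 19*k**2/6 + 25*k/6 + 11/6.
f must satisfy (3*k + 6)·f(k+1) − (1)·f(k) = k**3 + 19*k**2/6 + 25*k/6 + 11/6.
From deg A=1, deg B=0, deg C=3: d=2.
Solve for f: f(k) = (2*k**2 - k + 1)/6 (degree 2 ≤ 2).
Get s_k = R·t_k = -2*3**k*(2*k**2 - k + 1)*factorial(k + 1) with R(k) = B(k−1)f(k)/C(k) = (2*k**2 - k + 1)/(6*k**3 + 19*k**2 + 25*k + 11).
Δs = -2*3**k*(6*k**3 + 19*k**2 + 25*k + 11)*factorial(k + 1), as required.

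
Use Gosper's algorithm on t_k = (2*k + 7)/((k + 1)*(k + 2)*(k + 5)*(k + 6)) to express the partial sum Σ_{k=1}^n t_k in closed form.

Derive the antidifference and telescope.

r(k) = (k + 1)*(k + 5)*(2*k + 9)/((k + 3)*(k + 7)*(2*k + 7)) after simplifying.
Gosper form: A/B · C(k+1)/C(k) with A=k + 1, B=k + 7, C=k**3 + 21*k**2/2 + 73*k/2 + 42.
Set up (k + 1)·f(k+1) − (k + 6)·f(k) − (k**3 + 21*k**2/2 + 73*k/2 + 42) = 0.
From deg A=1, deg B=1, deg C=3: d=5.
Coefficient equations give f(k) = k*(k + 2)*(k + 3)*(k + 4)*(k + 6)/10.
Then R = B(k−1)f/C = k*(k + 2)*(k + 6)**2/(5*(2*k + 7)), so s_k = R(k)·t_k = k*(k + 6)/(5*(k**2 + 6*k + 5)).
s_(k+1) − s_k = (2*k + 7)/(k**4 + 14*k**3 + 65*k**2 + 112*k + 60) = t_k.
s_(n+1) = (n**2 + 8*n + 7)/(5*(n**2 + 8*n + 12)) and s_(1) = 7/60, so S(n) = n*(n + 8)/(12*(n**2 + 8*n + 12)).

S(n) = n*(n + 8)/(12*(n**2 + 8*n + 12))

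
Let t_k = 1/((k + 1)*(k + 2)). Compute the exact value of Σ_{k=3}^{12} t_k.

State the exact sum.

Compute t_(k+1)/t_k: get (k + 1)/(k + 3).
Gosper form: A/B · C(k+1)/C(k) with A=k + 1, B=k + 3, C=1.
Set up (k + 1)·f(k+1) − (k + 2)·f(k) − (1) = 0.
Bound: deg f ≤ 1.
Coefficient equations give f(k) = k.
Certificate R = B(k−1)f/C = k*(k + 2) gives s_k = k/(k + 1).
Check: Δs_k = 1/(k**2 + 3*k + 2). ✓
Evaluate s at k=13 and k=3: 13/14 and 3/4; difference 5/28.

Σ = 5/28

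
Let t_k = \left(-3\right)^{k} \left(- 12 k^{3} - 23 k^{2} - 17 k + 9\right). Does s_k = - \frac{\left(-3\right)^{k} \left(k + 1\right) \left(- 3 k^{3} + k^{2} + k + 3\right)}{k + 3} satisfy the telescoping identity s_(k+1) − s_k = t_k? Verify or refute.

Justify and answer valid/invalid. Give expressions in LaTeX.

s_(k+1) = 3*(-3)**k*(k + 2)*(k - 3*(k + 1)**3 + (k + 1)**2 + 4)/(k + 4)
s_(k+1) − s_k = (-3)**k*(-12*k**5 - 83*k**4 - 198*k**3 - 216*k**2 - 59*k + 48)/(k**2 + 7*k + 12)
(s_(k+1) − s_k) − t_k = (-3)**k*(24*k**4 + 124*k**3 + 170*k**2 + 82*k - 60)/(k**2 + 7*k + 12)

Invalid: residual \frac{\left(-3\right)^{k} \left(24 k^{4} + 124 k^{3} + 170 k^{2} + 82 k - 60\right)}{k^{2} + 7 k + 12} ≠ 0.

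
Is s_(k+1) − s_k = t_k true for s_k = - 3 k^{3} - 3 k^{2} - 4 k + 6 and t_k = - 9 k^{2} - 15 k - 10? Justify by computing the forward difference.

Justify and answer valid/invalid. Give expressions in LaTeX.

Valid: the claim telescopes to t_k.

s_(k+1) = -3*k**3 - 12*k**2 - 19*k - 4
s_(k+1) − s_k = -9*k**2 - 15*k - 10
(s_(k+1) − s_k) − t_k = 0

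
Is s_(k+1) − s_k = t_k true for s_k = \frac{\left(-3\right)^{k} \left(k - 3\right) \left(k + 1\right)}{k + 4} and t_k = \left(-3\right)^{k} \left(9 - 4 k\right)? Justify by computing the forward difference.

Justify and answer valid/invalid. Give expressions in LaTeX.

Invalid: residual \frac{\left(-3\right)^{k + 1} \left(- 4 k^{2} - 8 k + 39\right)}{k^{2} + 9 k + 20} ≠ 0.

s_(k+1) = (-3)**(k + 1)*(k**2 - 4)/(k + 5)
s_(k+1) − s_k = (-3)**k*(-4*k**3 - 15*k**2 + 25*k + 63)/(k**2 + 9*k + 20)
(s_(k+1) − s_k) − t_k = (-3)**(k + 1)*(-4*k**2 - 8*k + 39)/(k**2 + 9*k + 20)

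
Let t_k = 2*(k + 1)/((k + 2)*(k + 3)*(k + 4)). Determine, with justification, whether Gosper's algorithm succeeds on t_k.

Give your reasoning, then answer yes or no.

Yes. s_k = k*(k + 1)/(2*(k + 2)*(k + 3)).

The ratio is (k + 2)**2/((k + 1)*(k + 5)).
Take A(k)=k + 2, B(k)=k + 5, C(k)=k + 1.
Need (k + 2)·f(k+1) − (k + 4)·f(k) = k + 1.
From deg A=1, deg B=1, deg C=1: d=2.
Match coefficients ⇒ f(k) = k*(k + 1)/4.
R(k) = B(k−1)·f(k)/C(k) = k*(k + 4)/4; s_k = R·t_k = k*(k + 1)/(2*(k + 2)*(k + 3)).
Verify: 2*(k + 1)/(k**3 + 9*k**2 + 26*k + 24) matches t_k.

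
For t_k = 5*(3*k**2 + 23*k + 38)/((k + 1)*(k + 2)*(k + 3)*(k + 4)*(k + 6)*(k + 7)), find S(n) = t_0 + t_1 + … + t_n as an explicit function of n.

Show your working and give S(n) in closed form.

S(n) = 5*(n**3 + 13*n**2 + 50*n + 38)/(18*(n**3 + 13*n**2 + 50*n + 56))

Ratio r(k) = (k + 1)*(k + 6)*(23*k + 3*(k + 1)**2 + 61)/((k + 5)*(k + 8)*(3*k**2 + 23*k + 38)).
Take A(k)=k + 1, B(k)=k + 8, C(k)=k**3 + 38*k**2/3 + 51*k + 190/3.
Solve (k + 1)·f(k+1) − (k + 7)·f(k) = k**3 + 38*k**2/3 + 51*k + 190/3.
From deg A=1, deg B=1, deg C=3: d=6.
A polynomial solution: f(k) = k*(k + 2)*(k + 4)*(k + 5)*(k**2 + 10*k + 27)/54.
Certificate R = B(k−1)f/C = k*(k + 2)*(k + 4)*(k + 7)*(k**2 + 10*k + 27)/(18*(3*k**2 + 23*k + 38)) gives s_k = 5*k*(k**2 + 10*k + 27)/(18*(k**3 + 10*k**2 + 27*k + 18)).
s_(k+1) − s_k = 5*(3*k**2 + 23*k + 38)/(k**6 + 23*k**5 + 207*k**4 + 925*k**3 + 2144*k**2 + 2412*k + 1008) = t_k.
s_(n+1) = 5*(n**3 + 13*n**2 + 50*n + 38)/(18*(n**3 + 13*n**2 + 50*n + 56)) and s_(0) = 0, so S(n) = 5*(n**3 + 13*n**2 + 50*n + 38)/(18*(n**3 + 13*n**2 + 50*n + 56)).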